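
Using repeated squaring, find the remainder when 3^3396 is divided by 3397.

2343

3^1 ≡ 3 (mod 3397)
3^2 ≡ 3^2 = 9 ≡ 9 (mod 3397)
3^4 ≡ 9^2 = 81 ≡ 81 (mod 3397)
3^8 ≡ 81^2 = 6561 ≡ 3164 (mod 3397)
3^16 ≡ 3164^2 = 10010896 ≡ 3334 (mod 3397)
3^32 ≡ 3334^2 = 11115556 ≡ 572 (mod 3397)
3^64 ≡ 572^2 = 327184 ≡ 1072 (mod 3397)
3^128 ≡ 1072^2 = 1149184 ≡ 998 (mod 3397)
3^256 ≡ 998^2 = 996004 ≡ 683 (mod 3397)
3^512 ≡ 683^2 = 466489 ≡ 1100 (mod 3397)
3^1024 ≡ 1100^2 = 1210000 ≡ 668 (mod 3397)
3^2048 ≡ 668^2 = 446224 ≡ 1217 (mod 3397)
3396 = 2048 + 1024 + 256 + 64 + 4 in binary powers of 2.
So 3^3396 ≡ 1217 · 668 · 683 · 1072 · 81 ≡ 2343 (mod 3397).
Since 2343 ≠ 1, base 3 is a Fermat witness: 3397 is composite.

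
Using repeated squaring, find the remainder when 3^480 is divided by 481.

3^1 ≡ 3 (mod 481)
3^2 ≡ 3^2 = 9 ≡ 9 (mod 481)
3^4 ≡ 9^2 = 81 ≡ 81 (mod 481)
3^8 ≡ 81^2 = 6561 ≡ 308 (mod 481)
3^16 ≡ 308^2 = 94864 ≡ 107 (mod 481)
3^32 ≡ 107^2 = 11449 ≡ 386 (mod 481)
3^64 ≡ 386^2 = 148996 ≡ 367 (mod 481)
3^128 ≡ 367^2 = 134689 ≡ 9 (mod 481)
3^256 ≡ 9^2 = 81 ≡ 81 (mod 481)
480 = 256 + 128 + 64 + 32 in binary powers of 2.
So 3^480 ≡ 81 · 9 · 367 · 386 ≡ 417 (mod 481).
Since 417 ≠ 1, base 3 is a Fermat witness: 481 is composite.

417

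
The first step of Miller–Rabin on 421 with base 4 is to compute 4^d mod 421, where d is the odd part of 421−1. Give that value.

420

421 − 1 = 420 = 2^2 · 105, so d = 105.
4^1 ≡ 4 (mod 421)
4^2 ≡ 4^2 = 16 ≡ 16 (mod 421)
4^4 ≡ 16^2 = 256 ≡ 256 (mod 421)
4^8 ≡ 256^2 = 65536 ≡ 281 (mod 421)
4^16 ≡ 281^2 = 78961 ≡ 234 (mod 421)
4^32 ≡ 234^2 = 54756 ≡ 26 (mod 421)
4^64 ≡ 26^2 = 676 ≡ 255 (mod 421)
105 = 64 + 32 + 8 + 1 in binary powers of 2.
So 4^105 ≡ 255 · 26 · 281 · 4 ≡ 420 (mod 421).
Since 4^d ≡ 420 (mod 421), base 4 does not prove 421 composite.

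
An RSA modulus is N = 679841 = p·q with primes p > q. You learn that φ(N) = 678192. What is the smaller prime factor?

φ(n) = (p−1)(q−1) = n − (p+q) + 1, so p + q = 679841 − 678192 + 1 = 1650.
p and q are the roots of t² − 1650t + 679841 = 0.
Discriminant: 1650² − 4·679841 = 2722500 − 2719364 = 3136; √3136 = 56.
q = (1650 − 56)/2 = 797, p = (1650 + 56)/2 = 853.
Check: 797 · 853 = 679841.

797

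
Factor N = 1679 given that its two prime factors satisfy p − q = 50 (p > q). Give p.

Since p = q + 50, we have 1679 = q(q + 50), so q² + 50q − 1679 = 0.
Discriminant: 50² + 4·1679 = 2500 + 6716 = 9216; √9216 = 96.
q = (−50 + 96)/2 = 23, and p = q + 50 = 73.
Check: 23 · 73 = 1679.

73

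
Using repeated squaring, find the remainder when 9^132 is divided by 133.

9^1 ≡ 9 (mod 133)
9^2 ≡ 9^2 = 81 ≡ 81 (mod 133)
9^4 ≡ 81^2 = 6561 ≡ 44 (mod 133)
9^8 ≡ 44^2 = 1936 ≡ 74 (mod 133)
9^16 ≡ 74^2 = 5476 ≡ 23 (mod 133)
9^32 ≡ 23^2 = 529 ≡ 130 (mod 133)
9^64 ≡ 130^2 = 16900 ≡ 9 (mod 133)
9^128 ≡ 9^2 = 81 ≡ 81 (mod 133)
132 = 128 + 4 in binary powers of 2.
So 9^132 ≡ 81 · 44 ≡ 106 (mod 133).
Since 106 ≠ 1, base 9 is a Fermat witness: 133 is composite.

106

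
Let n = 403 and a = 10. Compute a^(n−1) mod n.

66

10^1 ≡ 10 (mod 403)
10^2 ≡ 10^2 = 100 ≡ 100 (mod 403)
10^4 ≡ 100^2 = 10000 ≡ 328 (mod 403)
10^8 ≡ 328^2 = 107584 ≡ 386 (mod 403)
10^16 ≡ 386^2 = 148996 ≡ 289 (mod 403)
10^32 ≡ 289^2 = 83521 ≡ 100 (mod 403)
10^64 ≡ 100^2 = 10000 ≡ 328 (mod 403)
10^128 ≡ 328^2 = 107584 ≡ 386 (mod 403)
10^256 ≡ 386^2 = 148996 ≡ 289 (mod 403)
402 = 256 + 128 + 16 + 2 in binary powers of 2.
So 10^402 ≡ 289 · 386 · 289 · 100 ≡ 66 (mod 403).
Since 66 ≠ 1, base 10 is a Fermat witness: 403 is composite.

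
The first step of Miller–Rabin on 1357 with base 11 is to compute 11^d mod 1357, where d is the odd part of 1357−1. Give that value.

1357 − 1 = 1356 = 2^2 · 339, so d = 339.
11^1 ≡ 11 (mod 1357)
11^2 ≡ 11^2 = 121 ≡ 121 (mod 1357)
11^4 ≡ 121^2 = 14641 ≡ 1071 (mod 1357)
11^8 ≡ 1071^2 = 1147041 ≡ 376 (mod 1357)
11^16 ≡ 376^2 = 141376 ≡ 248 (mod 1357)
11^32 ≡ 248^2 = 61504 ≡ 439 (mod 1357)
11^64 ≡ 439^2 = 192721 ≡ 27 (mod 1357)
11^128 ≡ 27^2 = 729 ≡ 729 (mod 1357)
11^256 ≡ 729^2 = 531441 ≡ 854 (mod 1357)
339 = 256 + 64 + 16 + 2 + 1 in binary powers of 2.
So 11^339 ≡ 854 · 27 · 248 · 121 · 11 ≡ 364 (mod 1357).
Squaring chain: 364 → 867; never reaches −1, so base 11 is a Miller–Rabin witness that 1357 is composite.

364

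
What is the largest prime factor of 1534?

1534 = 2 · 767
767 = 13 · 59
59 is prime.
So 1534 = 2 · 13 · 59; the largest prime factor is 59.

59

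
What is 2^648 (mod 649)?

80

2^1 ≡ 2 (mod 649)
2^2 ≡ 2^2 = 4 ≡ 4 (mod 649)
2^4 ≡ 4^2 = 16 ≡ 16 (mod 649)
2^8 ≡ 16^2 = 256 ≡ 256 (mod 649)
2^16 ≡ 256^2 = 65536 ≡ 636 (mod 649)
2^32 ≡ 636^2 = 404496 ≡ 169 (mod 649)
2^64 ≡ 169^2 = 28561 ≡ 5 (mod 649)
2^128 ≡ 5^2 = 25 ≡ 25 (mod 649)
2^256 ≡ 25^2 = 625 ≡ 625 (mod 649)
2^512 ≡ 625^2 = 390625 ≡ 576 (mod 649)
648 = 512 + 128 + 8 in binary powers of 2.
So 2^648 ≡ 576 · 25 · 256 ≡ 80 (mod 649).
Since 80 ≠ 1, base 2 is a Fermat witness: 649 is composite.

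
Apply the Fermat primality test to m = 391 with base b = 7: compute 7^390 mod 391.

213

7^1 ≡ 7 (mod 391)
7^2 ≡ 7^2 = 49 ≡ 49 (mod 391)
7^4 ≡ 49^2 = 2401 ≡ 55 (mod 391)
7^8 ≡ 55^2 = 3025 ≡ 288 (mod 391)
7^16 ≡ 288^2 = 82944 ≡ 52 (mod 391)
7^32 ≡ 52^2 = 2704 ≡ 358 (mod 391)
7^64 ≡ 358^2 = 128164 ≡ 307 (mod 391)
7^128 ≡ 307^2 = 94249 ≡ 18 (mod 391)
7^256 ≡ 18^2 = 324 ≡ 324 (mod 391)
390 = 256 + 128 + 4 + 2 in binary powers of 2.
So 7^390 ≡ 324 · 18 · 55 · 49 ≡ 213 (mod 391).
Since 213 ≠ 1, base 7 is a Fermat witness: 391 is composite.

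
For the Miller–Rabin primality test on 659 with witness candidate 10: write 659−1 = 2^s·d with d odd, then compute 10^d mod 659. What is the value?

658

659 − 1 = 658 = 2^1 · 329, so d = 329.
10^1 ≡ 10 (mod 659)
10^2 ≡ 10^2 = 100 ≡ 100 (mod 659)
10^4 ≡ 100^2 = 10000 ≡ 115 (mod 659)
10^8 ≡ 115^2 = 13225 ≡ 45 (mod 659)
10^16 ≡ 45^2 = 2025 ≡ 48 (mod 659)
10^32 ≡ 48^2 = 2304 ≡ 327 (mod 659)
10^64 ≡ 327^2 = 106929 ≡ 171 (mod 659)
10^128 ≡ 171^2 = 29241 ≡ 245 (mod 659)
10^256 ≡ 245^2 = 60025 ≡ 56 (mod 659)
329 = 256 + 64 + 8 + 1 in binary powers of 2.
So 10^329 ≡ 56 · 171 · 45 · 10 ≡ 658 (mod 659).
Since 10^d ≡ 658 (mod 659), base 10 does not prove 659 composite.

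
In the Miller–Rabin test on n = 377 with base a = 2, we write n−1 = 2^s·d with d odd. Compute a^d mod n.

345

377 − 1 = 376 = 2^3 · 47, so d = 47.
2^1 ≡ 2 (mod 377)
2^2 ≡ 2^2 = 4 ≡ 4 (mod 377)
2^4 ≡ 4^2 = 16 ≡ 16 (mod 377)
2^8 ≡ 16^2 = 256 ≡ 256 (mod 377)
2^16 ≡ 256^2 = 65536 ≡ 315 (mod 377)
2^32 ≡ 315^2 = 99225 ≡ 74 (mod 377)
47 = 32 + 8 + 4 + 2 + 1 in binary powers of 2.
So 2^47 ≡ 74 · 256 · 16 · 4 · 2 ≡ 345 (mod 377).
Squaring chain: 345 → 270 → 139; never reaches −1, so base 2 is a Miller–Rabin witness that 377 is composite.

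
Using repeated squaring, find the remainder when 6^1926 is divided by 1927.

6^1 ≡ 6 (mod 1927)
6^2 ≡ 6^2 = 36 ≡ 36 (mod 1927)
6^4 ≡ 36^2 = 1296 ≡ 1296 (mod 1927)
6^8 ≡ 1296^2 = 1679616 ≡ 1199 (mod 1927)
6^16 ≡ 1199^2 = 1437601 ≡ 59 (mod 1927)
6^32 ≡ 59^2 = 3481 ≡ 1554 (mod 1927)
6^64 ≡ 1554^2 = 2414916 ≡ 385 (mod 1927)
6^128 ≡ 385^2 = 148225 ≡ 1773 (mod 1927)
6^256 ≡ 1773^2 = 3143529 ≡ 592 (mod 1927)
6^512 ≡ 592^2 = 350464 ≡ 1677 (mod 1927)
6^1024 ≡ 1677^2 = 2812329 ≡ 836 (mod 1927)
1926 = 1024 + 512 + 256 + 128 + 4 + 2 in binary powers of 2.
So 6^1926 ≡ 836 · 1677 · 592 · 1773 · 1296 · 36 ≡ 777 (mod 1927).
Since 777 ≠ 1, base 6 is a Fermat witness: 1927 is composite.

777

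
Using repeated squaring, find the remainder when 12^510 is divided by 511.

12^1 ≡ 12 (mod 511)
12^2 ≡ 12^2 = 144 ≡ 144 (mod 511)
12^4 ≡ 144^2 = 20736 ≡ 296 (mod 511)
12^8 ≡ 296^2 = 87616 ≡ 235 (mod 511)
12^16 ≡ 235^2 = 55225 ≡ 37 (mod 511)
12^32 ≡ 37^2 = 1369 ≡ 347 (mod 511)
12^64 ≡ 347^2 = 120409 ≡ 324 (mod 511)
12^128 ≡ 324^2 = 104976 ≡ 221 (mod 511)
12^256 ≡ 221^2 = 48841 ≡ 296 (mod 511)
510 = 256 + 128 + 64 + 32 + 16 + 8 + 4 + 2 in binary powers of 2.
So 12^510 ≡ 296 · 221 · 324 · 347 · 37 · 235 · 296 · 144 ≡ 211 (mod 511).
Since 211 ≠ 1, base 12 is a Fermat witness: 511 is composite.

211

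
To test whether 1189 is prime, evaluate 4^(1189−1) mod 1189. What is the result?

223

4^1 ≡ 4 (mod 1189)
4^2 ≡ 4^2 = 16 ≡ 16 (mod 1189)
4^4 ≡ 16^2 = 256 ≡ 256 (mod 1189)
4^8 ≡ 256^2 = 65536 ≡ 141 (mod 1189)
4^16 ≡ 141^2 = 19881 ≡ 857 (mod 1189)
4^32 ≡ 857^2 = 734449 ≡ 836 (mod 1189)
4^64 ≡ 836^2 = 698896 ≡ 953 (mod 1189)
4^128 ≡ 953^2 = 908209 ≡ 1002 (mod 1189)
4^256 ≡ 1002^2 = 1004004 ≡ 488 (mod 1189)
4^512 ≡ 488^2 = 238144 ≡ 344 (mod 1189)
4^1024 ≡ 344^2 = 118336 ≡ 625 (mod 1189)
1188 = 1024 + 128 + 32 + 4 in binary powers of 2.
So 4^1188 ≡ 625 · 1002 · 836 · 256 ≡ 223 (mod 1189).
Since 223 ≠ 1, base 4 is a Fermat witness: 1189 is composite.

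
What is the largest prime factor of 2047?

89

2047 = 23 · 89
89 is prime.
So 2047 = 23 · 89; the largest prime factor is 89.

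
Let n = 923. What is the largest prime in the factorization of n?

71

923 = 13 · 71
71 is prime.
So 923 = 13 · 71; the largest prime factor is 71.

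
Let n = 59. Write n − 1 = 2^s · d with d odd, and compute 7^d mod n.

59 − 1 = 58 = 2^1 · 29, so d = 29.
7^1 ≡ 7 (mod 59)
7^2 ≡ 7^2 = 49 ≡ 49 (mod 59)
7^4 ≡ 49^2 = 2401 ≡ 41 (mod 59)
7^8 ≡ 41^2 = 1681 ≡ 29 (mod 59)
7^16 ≡ 29^2 = 841 ≡ 15 (mod 59)
29 = 16 + 8 + 4 + 1 in binary powers of 2.
So 7^29 ≡ 15 · 29 · 41 · 7 ≡ 1 (mod 59).
Since 7^d ≡ 1 (mod 59), base 7 does not prove 59 composite.

1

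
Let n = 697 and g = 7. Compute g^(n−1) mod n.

7^1 ≡ 7 (mod 697)
7^2 ≡ 7^2 = 49 ≡ 49 (mod 697)
7^4 ≡ 49^2 = 2401 ≡ 310 (mod 697)
7^8 ≡ 310^2 = 96100 ≡ 611 (mod 697)
7^16 ≡ 611^2 = 373321 ≡ 426 (mod 697)
7^32 ≡ 426^2 = 181476 ≡ 256 (mod 697)
7^64 ≡ 256^2 = 65536 ≡ 18 (mod 697)
7^128 ≡ 18^2 = 324 ≡ 324 (mod 697)
7^256 ≡ 324^2 = 104976 ≡ 426 (mod 697)
7^512 ≡ 426^2 = 181476 ≡ 256 (mod 697)
696 = 512 + 128 + 32 + 16 + 8 in binary powers of 2.
So 7^696 ≡ 256 · 324 · 256 · 426 · 611 ≡ 16 (mod 697).
Since 16 ≠ 1, base 7 is a Fermat witness: 697 is composite.

16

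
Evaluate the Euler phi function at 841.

Factor: 841 = 29^2.
φ(841) = 29^1·(29−1) = 812.

812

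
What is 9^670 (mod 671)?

9^1 ≡ 9 (mod 671)
9^2 ≡ 9^2 = 81 ≡ 81 (mod 671)
9^4 ≡ 81^2 = 6561 ≡ 522 (mod 671)
9^8 ≡ 522^2 = 272484 ≡ 58 (mod 671)
9^16 ≡ 58^2 = 3364 ≡ 9 (mod 671)
9^32 ≡ 9^2 = 81 ≡ 81 (mod 671)
9^64 ≡ 81^2 = 6561 ≡ 522 (mod 671)
9^128 ≡ 522^2 = 272484 ≡ 58 (mod 671)
9^256 ≡ 58^2 = 3364 ≡ 9 (mod 671)
9^512 ≡ 9^2 = 81 ≡ 81 (mod 671)
670 = 512 + 128 + 16 + 8 + 4 + 2 in binary powers of 2.
So 9^670 ≡ 81 · 58 · 9 · 58 · 522 · 81 ≡ 1 (mod 671).
Since the result is 1, base 9 gives no evidence that 671 is composite.

1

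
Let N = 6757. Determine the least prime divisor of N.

6757 is odd.
Digit sum 25, not divisible by 3.
Ends in 7: not divisible by 5.
7: 6757 = 7·965 + 2
11: 6757 = 11·614 + 3
13: 6757 = 13·519 + 10
17: 6757 = 17·397 + 8
19: 6757 = 19·355 + 12
23: 6757 = 23·293 + 18
29: 6757 = 29·233

29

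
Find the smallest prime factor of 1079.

1079 is odd.
Digit sum 17, not divisible by 3.
Ends in 9: not divisible by 5.
7: 1079 = 7·154 + 1
11: 1079 = 11·98 + 1
13: 1079 = 13·83

13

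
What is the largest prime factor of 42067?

59

42067 = 23 · 1829
1829 = 31 · 59
59 is prime.
So 42067 = 23 · 31 · 59; the largest prime factor is 59.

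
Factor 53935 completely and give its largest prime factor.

53935 = 5 · 10787
10787 = 7 · 1541
1541 = 23 · 67
67 is prime.
So 53935 = 5 · 7 · 23 · 67; the largest prime factor is 67.

67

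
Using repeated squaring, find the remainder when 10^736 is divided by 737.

10^1 ≡ 10 (mod 737)
10^2 ≡ 10^2 = 100 ≡ 100 (mod 737)
10^4 ≡ 100^2 = 10000 ≡ 419 (mod 737)
10^8 ≡ 419^2 = 175561 ≡ 155 (mod 737)
10^16 ≡ 155^2 = 24025 ≡ 441 (mod 737)
10^32 ≡ 441^2 = 194481 ≡ 650 (mod 737)
10^64 ≡ 650^2 = 422500 ≡ 199 (mod 737)
10^128 ≡ 199^2 = 39601 ≡ 540 (mod 737)
10^256 ≡ 540^2 = 291600 ≡ 485 (mod 737)
10^512 ≡ 485^2 = 235225 ≡ 122 (mod 737)
736 = 512 + 128 + 64 + 32 in binary powers of 2.
So 10^736 ≡ 122 · 540 · 199 · 650 ≡ 23 (mod 737).
Since 23 ≠ 1, base 10 is a Fermat witness: 737 is composite.

23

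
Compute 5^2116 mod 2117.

5^1 ≡ 5 (mod 2117)
5^2 ≡ 5^2 = 25 ≡ 25 (mod 2117)
5^4 ≡ 25^2 = 625 ≡ 625 (mod 2117)
5^8 ≡ 625^2 = 390625 ≡ 1097 (mod 2117)
5^16 ≡ 1097^2 = 1203409 ≡ 953 (mod 2117)
5^32 ≡ 953^2 = 908209 ≡ 16 (mod 2117)
5^64 ≡ 16^2 = 256 ≡ 256 (mod 2117)
5^128 ≡ 256^2 = 65536 ≡ 2026 (mod 2117)
5^256 ≡ 2026^2 = 4104676 ≡ 1930 (mod 2117)
5^512 ≡ 1930^2 = 3724900 ≡ 1097 (mod 2117)
5^1024 ≡ 1097^2 = 1203409 ≡ 953 (mod 2117)
5^2048 ≡ 953^2 = 908209 ≡ 16 (mod 2117)
2116 = 2048 + 64 + 4 in binary powers of 2.
So 5^2116 ≡ 16 · 256 · 625 ≡ 547 (mod 2117).
Since 547 ≠ 1, base 5 is a Fermat witness: 2117 is composite.

547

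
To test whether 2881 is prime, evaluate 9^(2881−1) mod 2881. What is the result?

1632

9^1 ≡ 9 (mod 2881)
9^2 ≡ 9^2 = 81 ≡ 81 (mod 2881)
9^4 ≡ 81^2 = 6561 ≡ 799 (mod 2881)
9^8 ≡ 799^2 = 638401 ≡ 1700 (mod 2881)
9^16 ≡ 1700^2 = 2890000 ≡ 357 (mod 2881)
9^32 ≡ 357^2 = 127449 ≡ 685 (mod 2881)
9^64 ≡ 685^2 = 469225 ≡ 2503 (mod 2881)
9^128 ≡ 2503^2 = 6265009 ≡ 1715 (mod 2881)
9^256 ≡ 1715^2 = 2941225 ≡ 2605 (mod 2881)
9^512 ≡ 2605^2 = 6786025 ≡ 1270 (mod 2881)
9^1024 ≡ 1270^2 = 1612900 ≡ 2421 (mod 2881)
9^2048 ≡ 2421^2 = 5861241 ≡ 1287 (mod 2881)
2880 = 2048 + 512 + 256 + 64 in binary powers of 2.
So 9^2880 ≡ 1287 · 1270 · 2605 · 2503 ≡ 1632 (mod 2881).
Since 1632 ≠ 1, base 9 is a Fermat witness: 2881 is composite.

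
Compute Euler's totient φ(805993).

777600

Factor: 805993 = 61 · 73 · 181.
φ(805993) = (61−1) · (73−1) · (181−1) = 60 · 72 · 180 = 777600.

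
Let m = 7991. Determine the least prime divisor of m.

7991 is odd.
Digit sum 26, not divisible by 3.
Ends in 1: not divisible by 5.
7: 7991 = 7·1141 + 4
11: 7991 = 11·726 + 5
13: 7991 = 13·614 + 9
17: 7991 = 17·470 + 1
19: 7991 = 19·420 + 11
23: 7991 = 23·347 + 10
29: 7991 = 29·275 + 16
31: 7991 = 31·257 + 24
37: 7991 = 37·215 + 36
41: 7991 = 41·194 + 37
43: 7991 = 43·185 + 36
47: 7991 = 47·170 + 1
53: 7991 = 53·150 + 41
59: 7991 = 59·135 + 26
61: 7991 = 61·131

61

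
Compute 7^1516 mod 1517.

107

7^1 ≡ 7 (mod 1517)
7^2 ≡ 7^2 = 49 ≡ 49 (mod 1517)
7^4 ≡ 49^2 = 2401 ≡ 884 (mod 1517)
7^8 ≡ 884^2 = 781456 ≡ 201 (mod 1517)
7^16 ≡ 201^2 = 40401 ≡ 959 (mod 1517)
7^32 ≡ 959^2 = 919681 ≡ 379 (mod 1517)
7^64 ≡ 379^2 = 143641 ≡ 1043 (mod 1517)
7^128 ≡ 1043^2 = 1087849 ≡ 160 (mod 1517)
7^256 ≡ 160^2 = 25600 ≡ 1328 (mod 1517)
7^512 ≡ 1328^2 = 1763584 ≡ 830 (mod 1517)
7^1024 ≡ 830^2 = 688900 ≡ 182 (mod 1517)
1516 = 1024 + 256 + 128 + 64 + 32 + 8 + 4 in binary powers of 2.
So 7^1516 ≡ 182 · 1328 · 160 · 1043 · 379 · 201 · 884 ≡ 107 (mod 1517).
Since 107 ≠ 1, base 7 is a Fermat witness: 1517 is composite.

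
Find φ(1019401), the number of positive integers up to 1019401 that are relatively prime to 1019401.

Factor: 1019401 = 43 · 151 · 157.
φ(1019401) = (43−1) · (151−1) · (157−1) = 42 · 150 · 156 = 982800.

982800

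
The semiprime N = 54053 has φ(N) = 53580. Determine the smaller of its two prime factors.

191

φ(n) = (p−1)(q−1) = n − (p+q) + 1, so p + q = 54053 − 53580 + 1 = 474.
p and q are the roots of t² − 474t + 54053 = 0.
Discriminant: 474² − 4·54053 = 224676 − 216212 = 8464; √8464 = 92.
q = (474 − 92)/2 = 191, p = (474 + 92)/2 = 283.
Check: 191 · 283 = 54053.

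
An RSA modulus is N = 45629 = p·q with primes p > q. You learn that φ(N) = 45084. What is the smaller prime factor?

103

φ(n) = (p−1)(q−1) = n − (p+q) + 1, so p + q = 45629 − 45084 + 1 = 546.
p and q are the roots of t² − 546t + 45629 = 0.
Discriminant: 546² − 4·45629 = 298116 − 182516 = 115600; √115600 = 340.
q = (546 − 340)/2 = 103, p = (546 + 340)/2 = 443.
Check: 103 · 443 = 45629.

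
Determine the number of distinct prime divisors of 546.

4

546 = 2 · 273
273 = 3 · 91
91 = 7 · 13
546 = 2 · 3 · 7 · 13, which has 4 distinct prime factors.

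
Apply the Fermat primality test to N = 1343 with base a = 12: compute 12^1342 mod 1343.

12^1 ≡ 12 (mod 1343)
12^2 ≡ 12^2 = 144 ≡ 144 (mod 1343)
12^4 ≡ 144^2 = 20736 ≡ 591 (mod 1343)
12^8 ≡ 591^2 = 349281 ≡ 101 (mod 1343)
12^16 ≡ 101^2 = 10201 ≡ 800 (mod 1343)
12^32 ≡ 800^2 = 640000 ≡ 732 (mod 1343)
12^64 ≡ 732^2 = 535824 ≡ 1310 (mod 1343)
12^128 ≡ 1310^2 = 1716100 ≡ 1089 (mod 1343)
12^256 ≡ 1089^2 = 1185921 ≡ 52 (mod 1343)
12^512 ≡ 52^2 = 2704 ≡ 18 (mod 1343)
12^1024 ≡ 18^2 = 324 ≡ 324 (mod 1343)
1342 = 1024 + 256 + 32 + 16 + 8 + 4 + 2 in binary powers of 2.
So 12^1342 ≡ 324 · 52 · 732 · 800 · 101 · 591 · 144 ≡ 168 (mod 1343).
Since 168 ≠ 1, base 12 is a Fermat witness: 1343 is composite.

168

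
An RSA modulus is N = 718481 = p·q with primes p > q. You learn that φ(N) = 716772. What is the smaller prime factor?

φ(n) = (p−1)(q−1) = n − (p+q) + 1, so p + q = 718481 − 716772 + 1 = 1710.
p and q are the roots of t² − 1710t + 718481 = 0.
Discriminant: 1710² − 4·718481 = 2924100 − 2873924 = 50176; √50176 = 224.
q = (1710 − 224)/2 = 743, p = (1710 + 224)/2 = 967.
Check: 743 · 967 = 718481.

743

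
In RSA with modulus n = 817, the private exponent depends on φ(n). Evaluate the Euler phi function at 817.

Factor: 817 = 19 · 43.
φ(817) = (19−1) · (43−1) = 18 · 42 = 756.

756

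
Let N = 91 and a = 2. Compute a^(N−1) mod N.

2^1 ≡ 2 (mod 91)
2^2 ≡ 2^2 = 4 ≡ 4 (mod 91)
2^4 ≡ 4^2 = 16 ≡ 16 (mod 91)
2^8 ≡ 16^2 = 256 ≡ 74 (mod 91)
2^16 ≡ 74^2 = 5476 ≡ 16 (mod 91)
2^32 ≡ 16^2 = 256 ≡ 74 (mod 91)
2^64 ≡ 74^2 = 5476 ≡ 16 (mod 91)
90 = 64 + 16 + 8 + 2 in binary powers of 2.
So 2^90 ≡ 16 · 16 · 74 · 4 ≡ 64 (mod 91).
Since 64 ≠ 1, base 2 is a Fermat witness: 91 is composite.

64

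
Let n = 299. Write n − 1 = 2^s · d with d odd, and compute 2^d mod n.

299 − 1 = 298 = 2^1 · 149, so d = 149.
2^1 ≡ 2 (mod 299)
2^2 ≡ 2^2 = 4 ≡ 4 (mod 299)
2^4 ≡ 4^2 = 16 ≡ 16 (mod 299)
2^8 ≡ 16^2 = 256 ≡ 256 (mod 299)
2^16 ≡ 256^2 = 65536 ≡ 55 (mod 299)
2^32 ≡ 55^2 = 3025 ≡ 35 (mod 299)
2^64 ≡ 35^2 = 1225 ≡ 29 (mod 299)
2^128 ≡ 29^2 = 841 ≡ 243 (mod 299)
149 = 128 + 16 + 4 + 1 in binary powers of 2.
So 2^149 ≡ 243 · 55 · 16 · 2 ≡ 110 (mod 299).
Squaring chain: 110; never reaches −1, so base 2 is a Miller–Rabin witness that 299 is composite.

110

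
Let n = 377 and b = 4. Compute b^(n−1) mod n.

165

4^1 ≡ 4 (mod 377)
4^2 ≡ 4^2 = 16 ≡ 16 (mod 377)
4^4 ≡ 16^2 = 256 ≡ 256 (mod 377)
4^8 ≡ 256^2 = 65536 ≡ 315 (mod 377)
4^16 ≡ 315^2 = 99225 ≡ 74 (mod 377)
4^32 ≡ 74^2 = 5476 ≡ 198 (mod 377)
4^64 ≡ 198^2 = 39204 ≡ 373 (mod 377)
4^128 ≡ 373^2 = 139129 ≡ 16 (mod 377)
4^256 ≡ 16^2 = 256 ≡ 256 (mod 377)
376 = 256 + 64 + 32 + 16 + 8 in binary powers of 2.
So 4^376 ≡ 256 · 373 · 198 · 74 · 315 ≡ 165 (mod 377).
Since 165 ≠ 1, base 4 is a Fermat witness: 377 is composite.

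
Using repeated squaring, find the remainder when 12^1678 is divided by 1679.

12^1 ≡ 12 (mod 1679)
12^2 ≡ 12^2 = 144 ≡ 144 (mod 1679)
12^4 ≡ 144^2 = 20736 ≡ 588 (mod 1679)
12^8 ≡ 588^2 = 345744 ≡ 1549 (mod 1679)
12^16 ≡ 1549^2 = 2399401 ≡ 110 (mod 1679)
12^32 ≡ 110^2 = 12100 ≡ 347 (mod 1679)
12^64 ≡ 347^2 = 120409 ≡ 1200 (mod 1679)
12^128 ≡ 1200^2 = 1440000 ≡ 1097 (mod 1679)
12^256 ≡ 1097^2 = 1203409 ≡ 1245 (mod 1679)
12^512 ≡ 1245^2 = 1550025 ≡ 308 (mod 1679)
12^1024 ≡ 308^2 = 94864 ≡ 840 (mod 1679)
1678 = 1024 + 512 + 128 + 8 + 4 + 2 in binary powers of 2.
So 12^1678 ≡ 840 · 308 · 1097 · 1549 · 588 · 144 ≡ 653 (mod 1679).
Since 653 ≠ 1, base 12 is a Fermat witness: 1679 is composite.

653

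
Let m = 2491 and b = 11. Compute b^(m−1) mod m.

1353

11^1 ≡ 11 (mod 2491)
11^2 ≡ 11^2 = 121 ≡ 121 (mod 2491)
11^4 ≡ 121^2 = 14641 ≡ 2186 (mod 2491)
11^8 ≡ 2186^2 = 4778596 ≡ 858 (mod 2491)
11^16 ≡ 858^2 = 736164 ≡ 1319 (mod 2491)
11^32 ≡ 1319^2 = 1739761 ≡ 1043 (mod 2491)
11^64 ≡ 1043^2 = 1087849 ≡ 1773 (mod 2491)
11^128 ≡ 1773^2 = 3143529 ≡ 2378 (mod 2491)
11^256 ≡ 2378^2 = 5654884 ≡ 314 (mod 2491)
11^512 ≡ 314^2 = 98596 ≡ 1447 (mod 2491)
11^1024 ≡ 1447^2 = 2093809 ≡ 1369 (mod 2491)
11^2048 ≡ 1369^2 = 1874161 ≡ 929 (mod 2491)
2490 = 2048 + 256 + 128 + 32 + 16 + 8 + 2 in binary powers of 2.
So 11^2490 ≡ 929 · 314 · 2378 · 1043 · 1319 · 858 · 121 ≡ 1353 (mod 2491).
Since 1353 ≠ 1, base 11 is a Fermat witness: 2491 is composite.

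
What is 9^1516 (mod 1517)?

493

9^1 ≡ 9 (mod 1517)
9^2 ≡ 9^2 = 81 ≡ 81 (mod 1517)
9^4 ≡ 81^2 = 6561 ≡ 493 (mod 1517)
9^8 ≡ 493^2 = 243049 ≡ 329 (mod 1517)
9^16 ≡ 329^2 = 108241 ≡ 534 (mod 1517)
9^32 ≡ 534^2 = 285156 ≡ 1477 (mod 1517)
9^64 ≡ 1477^2 = 2181529 ≡ 83 (mod 1517)
9^128 ≡ 83^2 = 6889 ≡ 821 (mod 1517)
9^256 ≡ 821^2 = 674041 ≡ 493 (mod 1517)
9^512 ≡ 493^2 = 243049 ≡ 329 (mod 1517)
9^1024 ≡ 329^2 = 108241 ≡ 534 (mod 1517)
1516 = 1024 + 256 + 128 + 64 + 32 + 8 + 4 in binary powers of 2.
So 9^1516 ≡ 534 · 493 · 821 · 83 · 1477 · 329 · 493 ≡ 493 (mod 1517).
Since 493 ≠ 1, base 9 is a Fermat witness: 1517 is composite.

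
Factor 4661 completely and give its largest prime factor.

4661 = 59 · 79
79 is prime.
So 4661 = 59 · 79; the largest prime factor is 79.

79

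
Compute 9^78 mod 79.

1

9^1 ≡ 9 (mod 79)
9^2 ≡ 9^2 = 81 ≡ 2 (mod 79)
9^4 ≡ 2^2 = 4 ≡ 4 (mod 79)
9^8 ≡ 4^2 = 16 ≡ 16 (mod 79)
9^16 ≡ 16^2 = 256 ≡ 19 (mod 79)
9^32 ≡ 19^2 = 361 ≡ 45 (mod 79)
9^64 ≡ 45^2 = 2025 ≡ 50 (mod 79)
78 = 64 + 8 + 4 + 2 in binary powers of 2.
So 9^78 ≡ 50 · 16 · 4 · 2 ≡ 1 (mod 79).
Since the result is 1, base 9 gives no evidence that 79 is composite.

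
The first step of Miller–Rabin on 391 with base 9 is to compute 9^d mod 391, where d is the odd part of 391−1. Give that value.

391 − 1 = 390 = 2^1 · 195, so d = 195.
9^1 ≡ 9 (mod 391)
9^2 ≡ 9^2 = 81 ≡ 81 (mod 391)
9^4 ≡ 81^2 = 6561 ≡ 305 (mod 391)
9^8 ≡ 305^2 = 93025 ≡ 358 (mod 391)
9^16 ≡ 358^2 = 128164 ≡ 307 (mod 391)
9^32 ≡ 307^2 = 94249 ≡ 18 (mod 391)
9^64 ≡ 18^2 = 324 ≡ 324 (mod 391)
9^128 ≡ 324^2 = 104976 ≡ 188 (mod 391)
195 = 128 + 64 + 2 + 1 in binary powers of 2.
So 9^195 ≡ 188 · 324 · 81 · 9 ≡ 151 (mod 391).
Squaring chain: 151; never reaches −1, so base 9 is a Miller–Rabin witness that 391 is composite.

151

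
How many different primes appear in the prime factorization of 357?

3

357 = 3 · 119
119 = 7 · 17
357 = 3 · 7 · 17, which has 3 distinct prime factors.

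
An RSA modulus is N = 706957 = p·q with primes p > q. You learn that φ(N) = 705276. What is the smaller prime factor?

823

φ(n) = (p−1)(q−1) = n − (p+q) + 1, so p + q = 706957 − 705276 + 1 = 1682.
p and q are the roots of t² − 1682t + 706957 = 0.
Discriminant: 1682² − 4·706957 = 2829124 − 2827828 = 1296; √1296 = 36.
q = (1682 − 36)/2 = 823, p = (1682 + 36)/2 = 859.
Check: 823 · 859 = 706957.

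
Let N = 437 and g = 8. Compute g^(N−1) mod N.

8^1 ≡ 8 (mod 437)
8^2 ≡ 8^2 = 64 ≡ 64 (mod 437)
8^4 ≡ 64^2 = 4096 ≡ 163 (mod 437)
8^8 ≡ 163^2 = 26569 ≡ 349 (mod 437)
8^16 ≡ 349^2 = 121801 ≡ 315 (mod 437)
8^32 ≡ 315^2 = 99225 ≡ 26 (mod 437)
8^64 ≡ 26^2 = 676 ≡ 239 (mod 437)
8^128 ≡ 239^2 = 57121 ≡ 311 (mod 437)
8^256 ≡ 311^2 = 96721 ≡ 144 (mod 437)
436 = 256 + 128 + 32 + 16 + 4 in binary powers of 2.
So 8^436 ≡ 144 · 311 · 26 · 315 · 163 ≡ 334 (mod 437).
Since 334 ≠ 1, base 8 is a Fermat witness: 437 is composite.

334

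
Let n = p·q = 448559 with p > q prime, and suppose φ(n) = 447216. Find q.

φ(n) = (p−1)(q−1) = n − (p+q) + 1, so p + q = 448559 − 447216 + 1 = 1344.
p and q are the roots of t² − 1344t + 448559 = 0.
Discriminant: 1344² − 4·448559 = 1806336 − 1794236 = 12100; √12100 = 110.
q = (1344 − 110)/2 = 617, p = (1344 + 110)/2 = 727.
Check: 617 · 727 = 448559.

617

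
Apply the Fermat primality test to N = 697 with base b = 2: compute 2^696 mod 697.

2^1 ≡ 2 (mod 697)
2^2 ≡ 2^2 = 4 ≡ 4 (mod 697)
2^4 ≡ 4^2 = 16 ≡ 16 (mod 697)
2^8 ≡ 16^2 = 256 ≡ 256 (mod 697)
2^16 ≡ 256^2 = 65536 ≡ 18 (mod 697)
2^32 ≡ 18^2 = 324 ≡ 324 (mod 697)
2^64 ≡ 324^2 = 104976 ≡ 426 (mod 697)
2^128 ≡ 426^2 = 181476 ≡ 256 (mod 697)
2^256 ≡ 256^2 = 65536 ≡ 18 (mod 697)
2^512 ≡ 18^2 = 324 ≡ 324 (mod 697)
696 = 512 + 128 + 32 + 16 + 8 in binary powers of 2.
So 2^696 ≡ 324 · 256 · 324 · 18 · 256 ≡ 18 (mod 697).
Since 18 ≠ 1, base 2 is a Fermat witness: 697 is composite.

18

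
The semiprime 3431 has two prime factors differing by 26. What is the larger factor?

73

Since p = q + 26, we have 3431 = q(q + 26), so q² + 26q − 3431 = 0.
Discriminant: 26² + 4·3431 = 676 + 13724 = 14400; √14400 = 120.
q = (−26 + 120)/2 = 47, and p = q + 26 = 73.
Check: 47 · 73 = 3431.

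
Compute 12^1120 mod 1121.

197

12^1 ≡ 12 (mod 1121)
12^2 ≡ 12^2 = 144 ≡ 144 (mod 1121)
12^4 ≡ 144^2 = 20736 ≡ 558 (mod 1121)
12^8 ≡ 558^2 = 311364 ≡ 847 (mod 1121)
12^16 ≡ 847^2 = 717409 ≡ 1090 (mod 1121)
12^32 ≡ 1090^2 = 1188100 ≡ 961 (mod 1121)
12^64 ≡ 961^2 = 923521 ≡ 938 (mod 1121)
12^128 ≡ 938^2 = 879844 ≡ 980 (mod 1121)
12^256 ≡ 980^2 = 960400 ≡ 824 (mod 1121)
12^512 ≡ 824^2 = 678976 ≡ 771 (mod 1121)
12^1024 ≡ 771^2 = 594441 ≡ 311 (mod 1121)
1120 = 1024 + 64 + 32 in binary powers of 2.
So 12^1120 ≡ 311 · 938 · 961 ≡ 197 (mod 1121).
Since 197 ≠ 1, base 12 is a Fermat witness: 1121 is composite.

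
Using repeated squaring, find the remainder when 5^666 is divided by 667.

169

5^1 ≡ 5 (mod 667)
5^2 ≡ 5^2 = 25 ≡ 25 (mod 667)
5^4 ≡ 25^2 = 625 ≡ 625 (mod 667)
5^8 ≡ 625^2 = 390625 ≡ 430 (mod 667)
5^16 ≡ 430^2 = 184900 ≡ 141 (mod 667)
5^32 ≡ 141^2 = 19881 ≡ 538 (mod 667)
5^64 ≡ 538^2 = 289444 ≡ 633 (mod 667)
5^128 ≡ 633^2 = 400689 ≡ 489 (mod 667)
5^256 ≡ 489^2 = 239121 ≡ 335 (mod 667)
5^512 ≡ 335^2 = 112225 ≡ 169 (mod 667)
666 = 512 + 128 + 16 + 8 + 2 in binary powers of 2.
So 5^666 ≡ 169 · 489 · 141 · 430 · 25 ≡ 169 (mod 667).
Since 169 ≠ 1, base 5 is a Fermat witness: 667 is composite.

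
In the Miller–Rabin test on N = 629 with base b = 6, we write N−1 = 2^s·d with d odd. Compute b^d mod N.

629 − 1 = 628 = 2^2 · 157, so d = 157.
6^1 ≡ 6 (mod 629)
6^2 ≡ 6^2 = 36 ≡ 36 (mod 629)
6^4 ≡ 36^2 = 1296 ≡ 38 (mod 629)
6^8 ≡ 38^2 = 1444 ≡ 186 (mod 629)
6^16 ≡ 186^2 = 34596 ≡ 1 (mod 629)
6^32 ≡ 1^2 = 1 ≡ 1 (mod 629)
6^64 ≡ 1^2 = 1 ≡ 1 (mod 629)
6^128 ≡ 1^2 = 1 ≡ 1 (mod 629)
157 = 128 + 16 + 8 + 4 + 1 in binary powers of 2.
So 6^157 ≡ 1 · 1 · 186 · 38 · 6 ≡ 265 (mod 629).
Squaring chain: 265 → 406; never reaches −1, so base 6 is a Miller–Rabin witness that 629 is composite.

265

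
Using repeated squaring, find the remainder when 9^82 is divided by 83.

9^1 ≡ 9 (mod 83)
9^2 ≡ 9^2 = 81 ≡ 81 (mod 83)
9^4 ≡ 81^2 = 6561 ≡ 4 (mod 83)
9^8 ≡ 4^2 = 16 ≡ 16 (mod 83)
9^16 ≡ 16^2 = 256 ≡ 7 (mod 83)
9^32 ≡ 7^2 = 49 ≡ 49 (mod 83)
9^64 ≡ 49^2 = 2401 ≡ 77 (mod 83)
82 = 64 + 16 + 2 in binary powers of 2.
So 9^82 ≡ 77 · 7 · 81 ≡ 1 (mod 83).
Since the result is 1, base 9 gives no evidence that 83 is composite.

1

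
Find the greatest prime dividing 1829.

1829 = 31 · 59
59 is prime.
So 1829 = 31 · 59; the largest prime factor is 59.

59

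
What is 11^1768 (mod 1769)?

11^1 ≡ 11 (mod 1769)
11^2 ≡ 11^2 = 121 ≡ 121 (mod 1769)
11^4 ≡ 121^2 = 14641 ≡ 489 (mod 1769)
11^8 ≡ 489^2 = 239121 ≡ 306 (mod 1769)
11^16 ≡ 306^2 = 93636 ≡ 1648 (mod 1769)
11^32 ≡ 1648^2 = 2715904 ≡ 489 (mod 1769)
11^64 ≡ 489^2 = 239121 ≡ 306 (mod 1769)
11^128 ≡ 306^2 = 93636 ≡ 1648 (mod 1769)
11^256 ≡ 1648^2 = 2715904 ≡ 489 (mod 1769)
11^512 ≡ 489^2 = 239121 ≡ 306 (mod 1769)
11^1024 ≡ 306^2 = 93636 ≡ 1648 (mod 1769)
1768 = 1024 + 512 + 128 + 64 + 32 + 8 in binary powers of 2.
So 11^1768 ≡ 1648 · 306 · 1648 · 306 · 489 · 306 ≡ 489 (mod 1769).
Since 489 ≠ 1, base 11 is a Fermat witness: 1769 is composite.

489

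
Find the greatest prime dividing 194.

194 = 2 · 97
97 is prime.
So 194 = 2 · 97; the largest prime factor is 97.

97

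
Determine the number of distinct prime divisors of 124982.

124982 = 2 · 62491
62491 = 11 · 5681
5681 = 13 · 437
437 = 19 · 23
124982 = 2 · 11 · 13 · 19 · 23, which has 5 distinct prime factors.

5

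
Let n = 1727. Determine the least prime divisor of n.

11

1727 is odd.
Digit sum 17, not divisible by 3.
Ends in 7: not divisible by 5.
7: 1727 = 7·246 + 5
11: 1727 = 11·157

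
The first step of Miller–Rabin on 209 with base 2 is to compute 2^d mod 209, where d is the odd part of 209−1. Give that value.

209 − 1 = 208 = 2^4 · 13, so d = 13.
2^1 ≡ 2 (mod 209)
2^2 ≡ 2^2 = 4 ≡ 4 (mod 209)
2^4 ≡ 4^2 = 16 ≡ 16 (mod 209)
2^8 ≡ 16^2 = 256 ≡ 47 (mod 209)
13 = 8 + 4 + 1 in binary powers of 2.
So 2^13 ≡ 47 · 16 · 2 ≡ 41 (mod 209).
Squaring chain: 41 → 9 → 81 → 82; never reaches −1, so base 2 is a Miller–Rabin witness that 209 is composite.

41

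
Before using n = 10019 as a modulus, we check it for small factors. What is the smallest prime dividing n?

10019 is odd.
Digit sum 11, not divisible by 3.
Ends in 9: not divisible by 5.
7: 10019 = 7·1431 + 2
11: 10019 = 11·910 + 9
13: 10019 = 13·770 + 9
17: 10019 = 17·589 + 6
19: 10019 = 19·527 + 6
23: 10019 = 23·435 + 14
29: 10019 = 29·345 + 14
31: 10019 = 31·323 + 6
37: 10019 = 37·270 + 29
41: 10019 = 41·244 + 15
43: 10019 = 43·233

43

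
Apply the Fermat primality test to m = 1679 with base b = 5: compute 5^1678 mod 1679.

5^1 ≡ 5 (mod 1679)
5^2 ≡ 5^2 = 25 ≡ 25 (mod 1679)
5^4 ≡ 25^2 = 625 ≡ 625 (mod 1679)
5^8 ≡ 625^2 = 390625 ≡ 1097 (mod 1679)
5^16 ≡ 1097^2 = 1203409 ≡ 1245 (mod 1679)
5^32 ≡ 1245^2 = 1550025 ≡ 308 (mod 1679)
5^64 ≡ 308^2 = 94864 ≡ 840 (mod 1679)
5^128 ≡ 840^2 = 705600 ≡ 420 (mod 1679)
5^256 ≡ 420^2 = 176400 ≡ 105 (mod 1679)
5^512 ≡ 105^2 = 11025 ≡ 951 (mod 1679)
5^1024 ≡ 951^2 = 904401 ≡ 1099 (mod 1679)
1678 = 1024 + 512 + 128 + 8 + 4 + 2 in binary powers of 2.
So 5^1678 ≡ 1099 · 951 · 420 · 1097 · 625 · 25 ≡ 1618 (mod 1679).
Since 1618 ≠ 1, base 5 is a Fermat witness: 1679 is composite.

1618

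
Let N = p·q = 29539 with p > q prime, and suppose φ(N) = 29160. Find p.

271

φ(n) = (p−1)(q−1) = n − (p+q) + 1, so p + q = 29539 − 29160 + 1 = 380.
p and q are the roots of t² − 380t + 29539 = 0.
Discriminant: 380² − 4·29539 = 144400 − 118156 = 26244; √26244 = 162.
q = (380 − 162)/2 = 109, p = (380 + 162)/2 = 271.
Check: 109 · 271 = 29539.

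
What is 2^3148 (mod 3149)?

2^1 ≡ 2 (mod 3149)
2^2 ≡ 2^2 = 4 ≡ 4 (mod 3149)
2^4 ≡ 4^2 = 16 ≡ 16 (mod 3149)
2^8 ≡ 16^2 = 256 ≡ 256 (mod 3149)
2^16 ≡ 256^2 = 65536 ≡ 2556 (mod 3149)
2^32 ≡ 2556^2 = 6533136 ≡ 2110 (mod 3149)
2^64 ≡ 2110^2 = 4452100 ≡ 2563 (mod 3149)
2^128 ≡ 2563^2 = 6568969 ≡ 155 (mod 3149)
2^256 ≡ 155^2 = 24025 ≡ 1982 (mod 3149)
2^512 ≡ 1982^2 = 3928324 ≡ 1521 (mod 3149)
2^1024 ≡ 1521^2 = 2313441 ≡ 2075 (mod 3149)
2^2048 ≡ 2075^2 = 4305625 ≡ 942 (mod 3149)
3148 = 2048 + 1024 + 64 + 8 + 4 in binary powers of 2.
So 2^3148 ≡ 942 · 2075 · 2563 · 256 · 16 ≡ 1322 (mod 3149).
Since 1322 ≠ 1, base 2 is a Fermat witness: 3149 is composite.

1322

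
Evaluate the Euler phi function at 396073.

Factor: 396073 = 43 · 61 · 151.
φ(396073) = (43−1) · (61−1) · (151−1) = 42 · 60 · 150 = 378000.

378000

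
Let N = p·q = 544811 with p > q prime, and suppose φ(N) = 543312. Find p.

883

φ(n) = (p−1)(q−1) = n − (p+q) + 1, so p + q = 544811 − 543312 + 1 = 1500.
p and q are the roots of t² − 1500t + 544811 = 0.
Discriminant: 1500² − 4·544811 = 2250000 − 2179244 = 70756; √70756 = 266.
q = (1500 − 266)/2 = 617, p = (1500 + 266)/2 = 883.
Check: 617 · 883 = 544811.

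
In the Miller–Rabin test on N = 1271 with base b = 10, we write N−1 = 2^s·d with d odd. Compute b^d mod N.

862

1271 − 1 = 1270 = 2^1 · 635, so d = 635.
10^1 ≡ 10 (mod 1271)
10^2 ≡ 10^2 = 100 ≡ 100 (mod 1271)
10^4 ≡ 100^2 = 10000 ≡ 1103 (mod 1271)
10^8 ≡ 1103^2 = 1216609 ≡ 262 (mod 1271)
10^16 ≡ 262^2 = 68644 ≡ 10 (mod 1271)
10^32 ≡ 10^2 = 100 ≡ 100 (mod 1271)
10^64 ≡ 100^2 = 10000 ≡ 1103 (mod 1271)
10^128 ≡ 1103^2 = 1216609 ≡ 262 (mod 1271)
10^256 ≡ 262^2 = 68644 ≡ 10 (mod 1271)
10^512 ≡ 10^2 = 100 ≡ 100 (mod 1271)
635 = 512 + 64 + 32 + 16 + 8 + 2 + 1 in binary powers of 2.
So 10^635 ≡ 100 · 1103 · 100 · 10 · 262 · 100 · 10 ≡ 862 (mod 1271).
Squaring chain: 862; never reaches −1, so base 10 is a Miller–Rabin witness that 1271 is composite.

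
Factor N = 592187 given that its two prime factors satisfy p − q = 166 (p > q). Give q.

Since p = q + 166, we have 592187 = q(q + 166), so q² + 166q − 592187 = 0.
Discriminant: 166² + 4·592187 = 27556 + 2368748 = 2396304; √2396304 = 1548.
q = (−166 + 1548)/2 = 691, and p = q + 166 = 857.
Check: 691 · 857 = 592187.

691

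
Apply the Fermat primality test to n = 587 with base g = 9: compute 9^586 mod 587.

1

9^1 ≡ 9 (mod 587)
9^2 ≡ 9^2 = 81 ≡ 81 (mod 587)
9^4 ≡ 81^2 = 6561 ≡ 104 (mod 587)
9^8 ≡ 104^2 = 10816 ≡ 250 (mod 587)
9^16 ≡ 250^2 = 62500 ≡ 278 (mod 587)
9^32 ≡ 278^2 = 77284 ≡ 387 (mod 587)
9^64 ≡ 387^2 = 149769 ≡ 84 (mod 587)
9^128 ≡ 84^2 = 7056 ≡ 12 (mod 587)
9^256 ≡ 12^2 = 144 ≡ 144 (mod 587)
9^512 ≡ 144^2 = 20736 ≡ 191 (mod 587)
586 = 512 + 64 + 8 + 2 in binary powers of 2.
So 9^586 ≡ 191 · 84 · 250 · 81 ≡ 1 (mod 587).
Since the result is 1, base 9 gives no evidence that 587 is composite.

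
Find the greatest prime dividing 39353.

39353 = 23 · 1711
1711 = 29 · 59
59 is prime.
So 39353 = 23 · 29 · 59; the largest prime factor is 59.

59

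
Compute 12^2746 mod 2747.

12^1 ≡ 12 (mod 2747)
12^2 ≡ 12^2 = 144 ≡ 144 (mod 2747)
12^4 ≡ 144^2 = 20736 ≡ 1507 (mod 2747)
12^8 ≡ 1507^2 = 2271049 ≡ 2027 (mod 2747)
12^16 ≡ 2027^2 = 4108729 ≡ 1964 (mod 2747)
12^32 ≡ 1964^2 = 3857296 ≡ 508 (mod 2747)
12^64 ≡ 508^2 = 258064 ≡ 2593 (mod 2747)
12^128 ≡ 2593^2 = 6723649 ≡ 1740 (mod 2747)
12^256 ≡ 1740^2 = 3027600 ≡ 406 (mod 2747)
12^512 ≡ 406^2 = 164836 ≡ 16 (mod 2747)
12^1024 ≡ 16^2 = 256 ≡ 256 (mod 2747)
12^2048 ≡ 256^2 = 65536 ≡ 2355 (mod 2747)
2746 = 2048 + 512 + 128 + 32 + 16 + 8 + 2 in binary powers of 2.
So 12^2746 ≡ 2355 · 16 · 1740 · 508 · 1964 · 2027 · 144 ≡ 2137 (mod 2747).
Since 2137 ≠ 1, base 12 is a Fermat witness: 2747 is composite.

2137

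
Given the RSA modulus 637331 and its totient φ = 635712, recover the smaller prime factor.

673

φ(n) = (p−1)(q−1) = n − (p+q) + 1, so p + q = 637331 − 635712 + 1 = 1620.
p and q are the roots of t² − 1620t + 637331 = 0.
Discriminant: 1620² − 4·637331 = 2624400 − 2549324 = 75076; √75076 = 274.
q = (1620 − 274)/2 = 673, p = (1620 + 274)/2 = 947.
Check: 673 · 947 = 637331.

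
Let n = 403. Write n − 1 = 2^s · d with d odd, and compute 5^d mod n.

403 − 1 = 402 = 2^1 · 201, so d = 201.
5^1 ≡ 5 (mod 403)
5^2 ≡ 5^2 = 25 ≡ 25 (mod 403)
5^4 ≡ 25^2 = 625 ≡ 222 (mod 403)
5^8 ≡ 222^2 = 49284 ≡ 118 (mod 403)
5^16 ≡ 118^2 = 13924 ≡ 222 (mod 403)
5^32 ≡ 222^2 = 49284 ≡ 118 (mod 403)
5^64 ≡ 118^2 = 13924 ≡ 222 (mod 403)
5^128 ≡ 222^2 = 49284 ≡ 118 (mod 403)
201 = 128 + 64 + 8 + 1 in binary powers of 2.
So 5^201 ≡ 118 · 222 · 118 · 5 ≡ 187 (mod 403).
Squaring chain: 187; never reaches −1, so base 5 is a Miller–Rabin witness that 403 is composite.

187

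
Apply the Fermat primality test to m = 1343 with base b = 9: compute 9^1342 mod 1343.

9^1 ≡ 9 (mod 1343)
9^2 ≡ 9^2 = 81 ≡ 81 (mod 1343)
9^4 ≡ 81^2 = 6561 ≡ 1189 (mod 1343)
9^8 ≡ 1189^2 = 1413721 ≡ 885 (mod 1343)
9^16 ≡ 885^2 = 783225 ≡ 256 (mod 1343)
9^32 ≡ 256^2 = 65536 ≡ 1072 (mod 1343)
9^64 ≡ 1072^2 = 1149184 ≡ 919 (mod 1343)
9^128 ≡ 919^2 = 844561 ≡ 1157 (mod 1343)
9^256 ≡ 1157^2 = 1338649 ≡ 1021 (mod 1343)
9^512 ≡ 1021^2 = 1042441 ≡ 273 (mod 1343)
9^1024 ≡ 273^2 = 74529 ≡ 664 (mod 1343)
1342 = 1024 + 256 + 32 + 16 + 8 + 4 + 2 in binary powers of 2.
So 9^1342 ≡ 664 · 1021 · 1072 · 256 · 885 · 1189 · 81 ≡ 888 (mod 1343).
Since 888 ≠ 1, base 9 is a Fermat witness: 1343 is composite.

888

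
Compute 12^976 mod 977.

12^1 ≡ 12 (mod 977)
12^2 ≡ 12^2 = 144 ≡ 144 (mod 977)
12^4 ≡ 144^2 = 20736 ≡ 219 (mod 977)
12^8 ≡ 219^2 = 47961 ≡ 88 (mod 977)
12^16 ≡ 88^2 = 7744 ≡ 905 (mod 977)
12^32 ≡ 905^2 = 819025 ≡ 299 (mod 977)
12^64 ≡ 299^2 = 89401 ≡ 494 (mod 977)
12^128 ≡ 494^2 = 244036 ≡ 763 (mod 977)
12^256 ≡ 763^2 = 582169 ≡ 854 (mod 977)
12^512 ≡ 854^2 = 729316 ≡ 474 (mod 977)
976 = 512 + 256 + 128 + 64 + 16 in binary powers of 2.
So 12^976 ≡ 474 · 854 · 763 · 494 · 905 ≡ 1 (mod 977).
Since the result is 1, base 12 gives no evidence that 977 is composite.

1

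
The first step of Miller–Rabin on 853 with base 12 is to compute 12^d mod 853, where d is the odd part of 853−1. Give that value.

1

853 − 1 = 852 = 2^2 · 213, so d = 213.
12^1 ≡ 12 (mod 853)
12^2 ≡ 12^2 = 144 ≡ 144 (mod 853)
12^4 ≡ 144^2 = 20736 ≡ 264 (mod 853)
12^8 ≡ 264^2 = 69696 ≡ 603 (mod 853)
12^16 ≡ 603^2 = 363609 ≡ 231 (mod 853)
12^32 ≡ 231^2 = 53361 ≡ 475 (mod 853)
12^64 ≡ 475^2 = 225625 ≡ 433 (mod 853)
12^128 ≡ 433^2 = 187489 ≡ 682 (mod 853)
213 = 128 + 64 + 16 + 4 + 1 in binary powers of 2.
So 12^213 ≡ 682 · 433 · 231 · 264 · 12 ≡ 1 (mod 853).
Since 12^d ≡ 1 (mod 853), base 12 does not prove 853 composite.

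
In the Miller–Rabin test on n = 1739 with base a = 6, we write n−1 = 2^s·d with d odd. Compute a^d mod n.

1739 − 1 = 1738 = 2^1 · 869, so d = 869.
6^1 ≡ 6 (mod 1739)
6^2 ≡ 6^2 = 36 ≡ 36 (mod 1739)
6^4 ≡ 36^2 = 1296 ≡ 1296 (mod 1739)
6^8 ≡ 1296^2 = 1679616 ≡ 1481 (mod 1739)
6^16 ≡ 1481^2 = 2193361 ≡ 482 (mod 1739)
6^32 ≡ 482^2 = 232324 ≡ 1037 (mod 1739)
6^64 ≡ 1037^2 = 1075369 ≡ 667 (mod 1739)
6^128 ≡ 667^2 = 444889 ≡ 1444 (mod 1739)
6^256 ≡ 1444^2 = 2085136 ≡ 75 (mod 1739)
6^512 ≡ 75^2 = 5625 ≡ 408 (mod 1739)
869 = 512 + 256 + 64 + 32 + 4 + 1 in binary powers of 2.
So 6^869 ≡ 408 · 75 · 667 · 1037 · 1296 · 6 ≡ 1560 (mod 1739).
Squaring chain: 1560; never reaches −1, so base 6 is a Miller–Rabin witness that 1739 is composite.

1560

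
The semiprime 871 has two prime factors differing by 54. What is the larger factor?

67

Since p = q + 54, we have 871 = q(q + 54), so q² + 54q − 871 = 0.
Discriminant: 54² + 4·871 = 2916 + 3484 = 6400; √6400 = 80.
q = (−54 + 80)/2 = 13, and p = q + 54 = 67.
Check: 13 · 67 = 871.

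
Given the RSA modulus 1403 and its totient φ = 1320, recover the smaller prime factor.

23

φ(n) = (p−1)(q−1) = n − (p+q) + 1, so p + q = 1403 − 1320 + 1 = 84.
p and q are the roots of t² − 84t + 1403 = 0.
Discriminant: 84² − 4·1403 = 7056 − 5612 = 1444; √1444 = 38.
q = (84 − 38)/2 = 23, p = (84 + 38)/2 = 61.
Check: 23 · 61 = 1403.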